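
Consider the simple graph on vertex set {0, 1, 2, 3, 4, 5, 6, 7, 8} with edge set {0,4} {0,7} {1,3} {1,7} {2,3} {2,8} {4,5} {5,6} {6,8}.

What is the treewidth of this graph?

2

A width-2 tree decomposition is:
Bags: B1 = {2, 6, 8}  B2 = {2, 3, 6}  B3 = {1, 3, 6}  B4 = {1, 6, 7}  B5 = {0, 6, 7}  B6 = {0, 4, 6}  B7 = {4, 5, 6}
Tree: B1–B2, B2–B3, B3–B4, B4–B5, B5–B6, B6–B7
The largest bag has 3 vertices, giving width 2; this decomposition certifies tw(G) ≤ 2. Since 6–8–2–3–1–7–0–4–5–6 is a cycle in G, G is not acyclic. Forests are exactly the graphs of treewidth ≤ 1, so tw(G) ≥ 2. The upper and lower bounds meet at 2, so that is the treewidth.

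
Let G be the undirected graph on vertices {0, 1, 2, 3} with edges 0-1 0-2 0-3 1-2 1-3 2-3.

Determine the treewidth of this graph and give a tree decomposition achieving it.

Treewidth 3.
One such decomposition:
Bags: B1 = {0, 1, 2, 3}
Tree: (single bag)

With just one bag of size 4, the width is 4 − 1 = 3, so tw(G) ≤ 3. For the lower bound, the 4 vertices {0, 1, 2, 3} are pairwise adjacent, and any tree decomposition puts a clique entirely inside one bag — forcing width ≥ 3. Combining the bounds, tw(G) = 3.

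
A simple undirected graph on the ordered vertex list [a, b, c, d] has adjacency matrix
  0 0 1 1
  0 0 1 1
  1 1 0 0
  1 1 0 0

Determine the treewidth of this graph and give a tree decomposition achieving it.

Each bag holds 3 vertices, so the decomposition has width 2, which upper-bounds the treewidth. For the lower bound, G contains the cycle c–b–d–a–c, so G is not a forest; only forests have treewidth ≤ 1, hence tw(G) ≥ 2. The upper and lower bounds meet at 2, so that is the treewidth.

Treewidth 2.
One optimal decomposition is:
Bags: B1 = {b, c, d}  B2 = {a, c, d}
Tree: B1–B2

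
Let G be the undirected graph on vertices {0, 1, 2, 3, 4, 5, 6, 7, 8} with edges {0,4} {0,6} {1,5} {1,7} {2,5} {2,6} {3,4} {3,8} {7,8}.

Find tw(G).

A width-2 tree decomposition is:
Bags: B1 = {0, 2, 6}  B2 = {0, 2, 4}  B3 = {2, 3, 4}  B4 = {2, 3, 8}  B5 = {2, 7, 8}  B6 = {1, 2, 7}  B7 = {1, 2, 5}
Tree: B1–B2, B2–B3, B3–B4, B4–B5, B5–B6, B6–B7
The largest bag has 3 vertices, giving width 2; this decomposition certifies tw(G) ≤ 2. For the lower bound, G contains the cycle 2–6–0–4–3–8–7–1–5–2, so G is not a forest; only forests have treewidth ≤ 1, hence tw(G) ≥ 2. The upper and lower bounds meet at 2, so that is the treewidth.

2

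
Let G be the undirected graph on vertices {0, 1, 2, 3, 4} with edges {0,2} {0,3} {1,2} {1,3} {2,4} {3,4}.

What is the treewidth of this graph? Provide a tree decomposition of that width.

Treewidth 2.
One such decomposition:
Bags: B1 = {1, 2, 3}  B2 = {0, 2, 3}  B3 = {2, 3, 4}
Tree: B1–B2, B2–B3

Each bag holds 3 vertices, so the decomposition has width 2, which upper-bounds the treewidth. The edges 3–1–2–0–3 form a cycle, so G is not a tree and its treewidth is at least 2. The upper and lower bounds meet at 2, so that is the treewidth.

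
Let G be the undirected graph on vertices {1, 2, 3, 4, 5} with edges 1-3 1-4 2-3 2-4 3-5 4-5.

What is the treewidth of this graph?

2

A width-2 tree decomposition is:
Bags: B1 = {2, 3, 4}  B2 = {3, 4, 5}  B3 = {1, 3, 4}
Tree: B1–B2, B2–B3
The largest bag has 3 vertices, giving width 2; this decomposition certifies tw(G) ≤ 2. The edges 4–2–3–5–4 form a cycle, so G is not a tree and its treewidth is at least 2. Combining the bounds, tw(G) = 2.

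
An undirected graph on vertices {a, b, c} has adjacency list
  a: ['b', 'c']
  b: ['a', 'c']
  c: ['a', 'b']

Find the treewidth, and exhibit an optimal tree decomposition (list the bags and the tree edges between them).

Treewidth 2.
Bags: B1 = {a, b, c}
Tree: (single bag)

A single bag containing all 3 vertices is trivially a valid decomposition of width 2. On the other hand G contains the 3-clique {a, b, c}. A clique must lie in a single bag of any decomposition, so no decomposition can have width below 2. Hence tw(G) = 2 exactly.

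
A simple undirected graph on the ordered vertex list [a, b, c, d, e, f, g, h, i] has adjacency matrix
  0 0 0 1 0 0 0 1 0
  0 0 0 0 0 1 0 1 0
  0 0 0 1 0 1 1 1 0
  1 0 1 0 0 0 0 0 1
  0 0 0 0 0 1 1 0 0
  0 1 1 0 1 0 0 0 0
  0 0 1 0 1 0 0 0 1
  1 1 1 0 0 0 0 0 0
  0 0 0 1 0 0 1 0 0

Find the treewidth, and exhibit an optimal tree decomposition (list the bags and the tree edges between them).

Treewidth 3.
One such decomposition:
Bags: B1 = {e, f, g, i}  B2 = {c, f, g, i}  B3 = {c, d, f, i}  B4 = {b, c, d, f}  B5 = {b, c, d, h}  B6 = {a, b, d, h}
Tree: B1–B2, B2–B3, B3–B4, B4–B5, B5–B6

The largest bag has 4 vertices, giving width 3; this decomposition certifies tw(G) ≤ 3. For the lower bound: the 4 vertex sets {e,g,i}, {f}, {c}, {a,b,d,h} are disjoint, each induces a connected subgraph, and every pair is joined by at least one edge of G. Contracting each set to a single vertex therefore yields K_{4} as a minor, and since treewidth is minor-monotone, tw(G) ≥ tw(K_{4}) = 3. Therefore the treewidth is 3.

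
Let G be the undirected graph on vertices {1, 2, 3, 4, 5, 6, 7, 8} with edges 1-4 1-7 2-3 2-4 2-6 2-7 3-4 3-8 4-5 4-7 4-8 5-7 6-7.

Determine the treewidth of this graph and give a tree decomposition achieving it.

Treewidth 2.
One optimal decomposition is:
Bags: B1 = {2, 3, 4}  B2 = {2, 4, 7}  B3 = {1, 4, 7}  B4 = {2, 6, 7}  B5 = {4, 5, 7}  B6 = {3, 4, 8}
Tree: B1–B2, B2–B3, B2–B4, B2–B5, B1–B6

Every bag has size at most 3, so the width is 3 − 1 = 2 and tw(G) ≤ 2. For the lower bound, the 3 vertices {3, 4, 8} are pairwise adjacent, and any tree decomposition puts a clique entirely inside one bag — forcing width ≥ 2. Combining the bounds, tw(G) = 2.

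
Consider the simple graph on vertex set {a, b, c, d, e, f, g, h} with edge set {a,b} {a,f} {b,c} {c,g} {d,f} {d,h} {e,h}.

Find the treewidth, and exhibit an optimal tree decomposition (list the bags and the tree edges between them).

Treewidth 1.
One such decomposition:
Bags: B1 = {e, h}  B2 = {d, h}  B3 = {d, f}  B4 = {a, f}  B5 = {a, b}  B6 = {b, c}  B7 = {c, g}
Tree: B1–B2, B2–B3, B3–B4, B4–B5, B5–B6, B6–B7

Every bag has size at most 2, so the width is 2 − 1 = 1 and tw(G) ≤ 1. Any graph with an edge has treewidth ≥ 1, and G has the edge e–h. Hence tw(G) = 1 exactly.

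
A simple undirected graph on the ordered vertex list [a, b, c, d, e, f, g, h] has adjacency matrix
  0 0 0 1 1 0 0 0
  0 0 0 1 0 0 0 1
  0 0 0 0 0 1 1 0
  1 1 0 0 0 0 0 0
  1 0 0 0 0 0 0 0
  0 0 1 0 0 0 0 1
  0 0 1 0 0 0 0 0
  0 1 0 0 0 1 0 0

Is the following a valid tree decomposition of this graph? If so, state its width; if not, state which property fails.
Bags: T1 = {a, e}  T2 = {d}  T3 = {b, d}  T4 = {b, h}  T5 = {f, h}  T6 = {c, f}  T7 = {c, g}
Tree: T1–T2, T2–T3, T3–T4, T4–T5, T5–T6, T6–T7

No — edge (a,d) lies in no bag.

A tree decomposition must satisfy three properties: every vertex lies in some bag; for every edge, both endpoints lie together in some bag; and for every vertex, the bags containing it form a connected subtree. Here edge (a,d) lies in no bag, so the decomposition is invalid.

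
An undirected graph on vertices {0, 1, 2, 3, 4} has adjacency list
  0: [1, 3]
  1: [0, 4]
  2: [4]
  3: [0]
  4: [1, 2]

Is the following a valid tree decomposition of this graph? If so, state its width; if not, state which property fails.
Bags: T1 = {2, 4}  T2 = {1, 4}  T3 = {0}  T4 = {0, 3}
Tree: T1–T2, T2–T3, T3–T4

A tree decomposition must satisfy three properties: every vertex lies in some bag; for every edge, both endpoints lie together in some bag; and for every vertex, the bags containing it form a connected subtree. Here edge (1,0) lies in no bag, so the decomposition is invalid.

No — edge (1,0) lies in no bag.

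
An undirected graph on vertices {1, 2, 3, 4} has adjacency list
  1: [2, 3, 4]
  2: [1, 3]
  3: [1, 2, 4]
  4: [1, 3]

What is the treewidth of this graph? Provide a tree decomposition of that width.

Treewidth 2.
Bags: B1 = {1, 3, 4}  B2 = {1, 2, 3}
Tree: B1–B2

The largest bag has 3 vertices, giving width 2; this decomposition certifies tw(G) ≤ 2. For the lower bound, the 3 vertices {1, 2, 3} are pairwise adjacent, and any tree decomposition puts a clique entirely inside one bag — forcing width ≥ 2. Therefore the treewidth is 2.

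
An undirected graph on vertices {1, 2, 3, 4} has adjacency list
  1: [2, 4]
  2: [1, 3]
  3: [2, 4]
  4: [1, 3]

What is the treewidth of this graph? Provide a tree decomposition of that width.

Every bag has size at most 3, so the width is 3 − 1 = 2 and tw(G) ≤ 2. Since 2–3–4–1–2 is a cycle in G, G is not acyclic. Forests are exactly the graphs of treewidth ≤ 1, so tw(G) ≥ 2. The upper and lower bounds meet at 2, so that is the treewidth.

Treewidth 2.
One optimal decomposition is:
Bags: B1 = {2, 3, 4}  B2 = {1, 2, 4}
Tree: B1–B2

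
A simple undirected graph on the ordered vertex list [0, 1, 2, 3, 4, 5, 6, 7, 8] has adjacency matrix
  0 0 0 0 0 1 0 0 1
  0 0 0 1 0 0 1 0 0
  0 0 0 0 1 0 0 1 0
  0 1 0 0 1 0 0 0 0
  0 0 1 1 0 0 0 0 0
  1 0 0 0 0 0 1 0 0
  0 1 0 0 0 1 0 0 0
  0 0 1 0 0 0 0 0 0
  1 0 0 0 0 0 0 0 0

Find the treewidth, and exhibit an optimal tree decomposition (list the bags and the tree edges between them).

Treewidth 1.
One such decomposition:
Bags: B1 = {0, 8}  B2 = {0, 5}  B3 = {5, 6}  B4 = {1, 6}  B5 = {1, 3}  B6 = {3, 4}  B7 = {2, 4}  B8 = {2, 7}
Tree: B1–B2, B2–B3, B3–B4, B4–B5, B5–B6, B6–B7, B7–B8

The largest bag has 2 vertices, giving width 1; this decomposition certifies tw(G) ≤ 1. G has an edge, so its treewidth is at least 1. Therefore the treewidth is 1.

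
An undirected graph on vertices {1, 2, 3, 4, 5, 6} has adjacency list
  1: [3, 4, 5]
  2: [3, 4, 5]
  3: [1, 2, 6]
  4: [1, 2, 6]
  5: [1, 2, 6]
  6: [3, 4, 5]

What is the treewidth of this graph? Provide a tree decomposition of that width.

Treewidth 3.
One such decomposition:
Bags: B1 = {1, 2, 4, 6}  B2 = {1, 2, 5, 6}  B3 = {1, 2, 3, 6}
Tree: B1–B2, B2–B3

The largest bag has 4 vertices, giving width 3; this decomposition certifies tw(G) ≤ 3. For the lower bound: the 4 vertex sets {2,4}, {5,6}, {1}, {3} are disjoint, each induces a connected subgraph, and every pair is joined by at least one edge of G. Contracting each set to a single vertex therefore yields K_{4} as a minor, and since treewidth is minor-monotone, tw(G) ≥ tw(K_{4}) = 3. Combining the bounds, tw(G) = 3.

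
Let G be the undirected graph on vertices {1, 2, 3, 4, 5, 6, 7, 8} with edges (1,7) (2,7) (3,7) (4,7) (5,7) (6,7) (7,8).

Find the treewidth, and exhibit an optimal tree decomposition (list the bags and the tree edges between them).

Every bag has size at most 2, so the width is 2 − 1 = 1 and tw(G) ≤ 1. Since G has at least one edge (e.g. 7–8), it is not an edgeless graph, so tw(G) ≥ 1. Combining the bounds, tw(G) = 1.

Treewidth 1.
One optimal decomposition is:
Bags: B1 = {7, 8}  B2 = {4, 7}  B3 = {6, 7}  B4 = {1, 7}  B5 = {2, 7}  B6 = {3, 7}  B7 = {5, 7}
Tree: B1–B2, B1–B3, B2–B4, B2–B5, B5–B6, B5–B7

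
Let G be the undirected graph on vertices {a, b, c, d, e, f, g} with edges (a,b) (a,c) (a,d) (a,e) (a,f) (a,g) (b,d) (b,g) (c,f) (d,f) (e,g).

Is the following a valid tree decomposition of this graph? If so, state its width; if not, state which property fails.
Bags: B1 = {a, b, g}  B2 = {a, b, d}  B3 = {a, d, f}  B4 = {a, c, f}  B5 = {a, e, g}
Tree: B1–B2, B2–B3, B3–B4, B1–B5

Yes; width 2.

Every vertex of G appears in some bag (union = {a, b, c, d, e, f, g}); every edge is covered by a bag; and for each vertex v the set of bags containing v is connected in the bag tree. The decomposition is therefore valid. The largest bag has 3 vertices, so the width is 2.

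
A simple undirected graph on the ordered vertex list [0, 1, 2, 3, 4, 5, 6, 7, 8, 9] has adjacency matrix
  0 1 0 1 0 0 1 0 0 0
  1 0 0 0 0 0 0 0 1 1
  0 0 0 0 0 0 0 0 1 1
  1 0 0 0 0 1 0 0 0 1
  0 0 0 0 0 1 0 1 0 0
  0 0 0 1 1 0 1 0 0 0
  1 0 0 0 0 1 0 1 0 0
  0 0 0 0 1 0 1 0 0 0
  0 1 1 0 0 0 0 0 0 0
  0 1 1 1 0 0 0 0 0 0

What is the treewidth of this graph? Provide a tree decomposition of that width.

Treewidth 2.
Bags: B1 = {1, 2, 8}  B2 = {1, 2, 9}  B3 = {0, 1, 9}  B4 = {0, 3, 9}  B5 = {0, 3, 6}  B6 = {3, 5, 6}  B7 = {5, 6, 7}  B8 = {4, 5, 7}
Tree: B1–B2, B2–B3, B3–B4, B4–B5, B5–B6, B6–B7, B7–B8

The largest bag has 3 vertices, giving width 2; this decomposition certifies tw(G) ≤ 2. The edges 8–2–9–1–8 form a cycle, so G is not a tree and its treewidth is at least 2. Hence tw(G) = 2 exactly.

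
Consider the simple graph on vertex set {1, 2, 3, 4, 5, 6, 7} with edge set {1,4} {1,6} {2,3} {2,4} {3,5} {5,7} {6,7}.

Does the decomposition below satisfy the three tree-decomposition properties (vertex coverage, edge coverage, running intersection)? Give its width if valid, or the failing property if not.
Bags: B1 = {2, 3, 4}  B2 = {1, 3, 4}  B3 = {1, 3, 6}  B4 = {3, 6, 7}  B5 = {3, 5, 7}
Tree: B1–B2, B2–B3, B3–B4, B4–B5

Yes; width 2.

Vertex coverage: the bags together contain {1, 2, 3, 4, 5, 6, 7}, the full vertex set. Edge coverage: each edge of G has both endpoints in at least one bag. Running intersection: for every vertex, the bags containing it form a connected subtree. All three properties hold, so this is a valid tree decomposition of width max|bag| − 1 = 2, and hence tw(G) ≤ 2.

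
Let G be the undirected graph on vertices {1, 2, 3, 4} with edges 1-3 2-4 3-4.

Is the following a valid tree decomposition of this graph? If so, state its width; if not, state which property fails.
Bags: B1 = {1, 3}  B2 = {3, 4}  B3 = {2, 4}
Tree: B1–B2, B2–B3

Checking the three conditions: (i) the bags cover all of {1, 2, 3, 4}; (ii) for each edge, some bag contains both endpoints; (iii) the bags containing any fixed vertex form a subtree. All hold, so the decomposition is valid with width 2 − 1 = 1.

Yes; width 1.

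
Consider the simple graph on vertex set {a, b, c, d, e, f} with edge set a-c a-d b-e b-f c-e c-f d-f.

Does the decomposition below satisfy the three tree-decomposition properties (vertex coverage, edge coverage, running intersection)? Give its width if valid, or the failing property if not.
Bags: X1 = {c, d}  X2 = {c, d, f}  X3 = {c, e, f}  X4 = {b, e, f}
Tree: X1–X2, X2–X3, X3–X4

No — vertex a appears in no bag.

A tree decomposition must satisfy three properties: every vertex lies in some bag; for every edge, both endpoints lie together in some bag; and for every vertex, the bags containing it form a connected subtree. Here vertex a appears in no bag, so the decomposition is invalid.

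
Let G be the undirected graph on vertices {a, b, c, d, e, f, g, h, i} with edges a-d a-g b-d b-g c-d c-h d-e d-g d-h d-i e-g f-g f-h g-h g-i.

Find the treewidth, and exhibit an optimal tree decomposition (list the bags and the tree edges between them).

Treewidth 2.
One optimal decomposition is:
Bags: B1 = {d, g, h}  B2 = {a, d, g}  B3 = {c, d, h}  B4 = {d, g, i}  B5 = {b, d, g}  B6 = {f, g, h}  B7 = {d, e, g}
Tree: B1–B2, B1–B3, B2–B4, B2–B5, B1–B6, B5–B7

Each bag holds 3 vertices, so the decomposition has width 2, which upper-bounds the treewidth. For the lower bound, the 3 vertices {d, g, h} are pairwise adjacent, and any tree decomposition puts a clique entirely inside one bag — forcing width ≥ 2. Combining the bounds, tw(G) = 2.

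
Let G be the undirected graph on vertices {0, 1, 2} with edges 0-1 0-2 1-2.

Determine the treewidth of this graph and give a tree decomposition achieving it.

Treewidth 2.
One such decomposition:
Bags: B1 = {0, 1, 2}
Tree: (single bag)

With just one bag of size 3, the width is 3 − 1 = 2, so tw(G) ≤ 2. Conversely, {0, 1, 2} is a clique of size 3, and the vertices of any clique must share a bag in every tree decomposition; so some bag has ≥ 3 vertices and tw(G) ≥ 2. Hence tw(G) = 2 exactly.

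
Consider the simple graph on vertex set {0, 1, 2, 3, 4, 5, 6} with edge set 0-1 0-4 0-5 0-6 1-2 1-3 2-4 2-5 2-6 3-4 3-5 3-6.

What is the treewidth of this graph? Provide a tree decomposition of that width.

Each bag holds 4 vertices, so the decomposition has width 3, which upper-bounds the treewidth. For the lower bound: the 4 vertex sets {1,3}, {2,6}, {0}, {5} are disjoint, each induces a connected subgraph, and every pair is joined by at least one edge of G. Contracting each set to a single vertex therefore yields K_{4} as a minor, and since treewidth is minor-monotone, tw(G) ≥ tw(K_{4}) = 3. Combining the bounds, tw(G) = 3.

Treewidth 3.
One optimal decomposition is:
Bags: B1 = {0, 1, 2, 3}  B2 = {0, 2, 3, 6}  B3 = {0, 2, 3, 5}  B4 = {0, 2, 3, 4}
Tree: B1–B2, B2–B3, B3–B4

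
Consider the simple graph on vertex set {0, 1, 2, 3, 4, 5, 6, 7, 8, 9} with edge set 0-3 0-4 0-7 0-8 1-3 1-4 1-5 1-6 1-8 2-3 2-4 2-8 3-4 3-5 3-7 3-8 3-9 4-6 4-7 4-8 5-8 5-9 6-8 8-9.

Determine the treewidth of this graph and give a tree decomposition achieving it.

Every bag has size at most 4, so the width is 4 − 1 = 3 and tw(G) ≤ 3. On the other hand G contains the 4-clique {3, 5, 8, 9}. A clique must lie in a single bag of any decomposition, so no decomposition can have width below 3. The upper and lower bounds meet at 3, so that is the treewidth.

Treewidth 3.
Bags: B1 = {1, 3, 4, 8}  B2 = {2, 3, 4, 8}  B3 = {1, 4, 6, 8}  B4 = {0, 3, 4, 8}  B5 = {1, 3, 5, 8}  B6 = {0, 3, 4, 7}  B7 = {3, 5, 8, 9}
Tree: B1–B2, B1–B3, B2–B4, B1–B5, B4–B6, B5–B7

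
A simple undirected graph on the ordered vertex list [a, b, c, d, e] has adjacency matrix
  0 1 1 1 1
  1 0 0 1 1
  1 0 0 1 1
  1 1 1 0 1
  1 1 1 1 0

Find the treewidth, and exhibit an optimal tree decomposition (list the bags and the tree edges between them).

Every bag has size at most 4, so the width is 4 − 1 = 3 and tw(G) ≤ 3. For the lower bound, the 4 vertices {a, c, d, e} are pairwise adjacent, and any tree decomposition puts a clique entirely inside one bag — forcing width ≥ 3. Therefore the treewidth is 3.

Treewidth 3.
One such decomposition:
Bags: B1 = {a, b, d, e}  B2 = {a, c, d, e}
Tree: B1–B2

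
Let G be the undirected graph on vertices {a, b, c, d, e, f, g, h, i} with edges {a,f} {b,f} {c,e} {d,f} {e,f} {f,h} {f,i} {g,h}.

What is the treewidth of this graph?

A width-1 tree decomposition is:
Bags: B1 = {f, h}  B2 = {g, h}  B3 = {a, f}  B4 = {f, i}  B5 = {d, f}  B6 = {e, f}  B7 = {c, e}  B8 = {b, f}
Tree: B1–B2, B1–B3, B3–B4, B1–B5, B1–B6, B6–B7, B6–B8
Each bag holds 2 vertices, so the decomposition has width 1, which upper-bounds the treewidth. G has an edge, so its treewidth is at least 1. Therefore the treewidth is 1.

1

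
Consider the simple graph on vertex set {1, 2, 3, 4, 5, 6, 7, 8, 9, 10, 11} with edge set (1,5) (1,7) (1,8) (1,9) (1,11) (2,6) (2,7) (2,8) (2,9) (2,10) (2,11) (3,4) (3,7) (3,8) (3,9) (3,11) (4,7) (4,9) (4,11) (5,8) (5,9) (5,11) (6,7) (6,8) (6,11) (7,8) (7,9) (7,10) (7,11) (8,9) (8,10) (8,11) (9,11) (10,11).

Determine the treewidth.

4

A width-4 tree decomposition is:
Bags: B1 = {3, 7, 8, 9, 11}  B2 = {2, 7, 8, 9, 11}  B3 = {2, 7, 8, 10, 11}  B4 = {2, 6, 7, 8, 11}  B5 = {3, 4, 7, 9, 11}  B6 = {1, 7, 8, 9, 11}  B7 = {1, 5, 8, 9, 11}
Tree: B1–B2, B2–B3, B2–B4, B1–B5, B2–B6, B6–B7
Each bag holds 5 vertices, so the decomposition has width 4, which upper-bounds the treewidth. Conversely, {1, 5, 8, 9, 11} is a clique of size 5, and the vertices of any clique must share a bag in every tree decomposition; so some bag has ≥ 5 vertices and tw(G) ≥ 4. Hence tw(G) = 4 exactly.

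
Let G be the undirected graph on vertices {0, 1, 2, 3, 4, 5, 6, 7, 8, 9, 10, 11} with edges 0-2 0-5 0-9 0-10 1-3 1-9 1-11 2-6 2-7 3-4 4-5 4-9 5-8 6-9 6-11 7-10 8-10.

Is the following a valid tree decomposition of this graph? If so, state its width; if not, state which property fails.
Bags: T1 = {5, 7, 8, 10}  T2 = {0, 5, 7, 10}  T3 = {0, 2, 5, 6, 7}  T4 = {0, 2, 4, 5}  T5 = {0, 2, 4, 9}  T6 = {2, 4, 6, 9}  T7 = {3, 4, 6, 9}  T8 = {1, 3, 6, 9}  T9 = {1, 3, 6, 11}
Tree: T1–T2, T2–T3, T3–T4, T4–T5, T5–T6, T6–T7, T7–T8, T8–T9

No — bags containing vertex 6 are not connected in the tree.

A tree decomposition must satisfy three properties: every vertex lies in some bag; for every edge, both endpoints lie together in some bag; and for every vertex, the bags containing it form a connected subtree. Here bags containing vertex 6 are not connected in the tree, so the decomposition is invalid.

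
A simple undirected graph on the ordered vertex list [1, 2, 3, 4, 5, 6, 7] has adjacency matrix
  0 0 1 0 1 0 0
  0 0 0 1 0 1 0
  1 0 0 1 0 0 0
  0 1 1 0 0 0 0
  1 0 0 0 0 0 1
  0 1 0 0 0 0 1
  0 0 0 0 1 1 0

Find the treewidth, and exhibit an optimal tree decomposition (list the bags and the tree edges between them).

Treewidth 2.
One optimal decomposition is:
Bags: B1 = {1, 3, 4}  B2 = {1, 2, 4}  B3 = {1, 2, 6}  B4 = {1, 6, 7}  B5 = {1, 5, 7}
Tree: B1–B2, B2–B3, B3–B4, B4–B5

Each bag holds 3 vertices, so the decomposition has width 2, which upper-bounds the treewidth. Since 1–3–4–2–6–7–5–1 is a cycle in G, G is not acyclic. Forests are exactly the graphs of treewidth ≤ 1, so tw(G) ≥ 2. Hence tw(G) = 2 exactly.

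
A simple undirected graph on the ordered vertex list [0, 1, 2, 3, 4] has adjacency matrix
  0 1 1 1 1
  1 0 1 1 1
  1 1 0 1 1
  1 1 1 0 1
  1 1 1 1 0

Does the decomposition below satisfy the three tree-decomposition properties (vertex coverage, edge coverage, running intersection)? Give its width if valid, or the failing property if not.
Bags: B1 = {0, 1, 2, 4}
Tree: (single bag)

No — vertex 3 appears in no bag.

A tree decomposition must satisfy three properties: every vertex lies in some bag; for every edge, both endpoints lie together in some bag; and for every vertex, the bags containing it form a connected subtree. Here vertex 3 appears in no bag, so the decomposition is invalid.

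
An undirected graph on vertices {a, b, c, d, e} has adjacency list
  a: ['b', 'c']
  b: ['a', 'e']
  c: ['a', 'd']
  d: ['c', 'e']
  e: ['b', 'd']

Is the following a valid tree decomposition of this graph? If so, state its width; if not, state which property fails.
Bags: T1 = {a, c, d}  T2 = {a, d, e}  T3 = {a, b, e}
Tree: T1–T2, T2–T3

Yes; width 2.

Vertex coverage: the bags together contain {a, b, c, d, e}, the full vertex set. Edge coverage: each edge of G has both endpoints in at least one bag. Running intersection: for every vertex, the bags containing it form a connected subtree. All three properties hold, so this is a valid tree decomposition of width max|bag| − 1 = 2, and hence tw(G) ≤ 2.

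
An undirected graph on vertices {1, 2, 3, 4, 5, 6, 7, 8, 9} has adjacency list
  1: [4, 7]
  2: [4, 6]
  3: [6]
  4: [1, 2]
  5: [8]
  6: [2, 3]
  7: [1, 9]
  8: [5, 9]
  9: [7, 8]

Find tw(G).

A width-1 tree decomposition is:
Bags: B1 = {3, 6}  B2 = {2, 6}  B3 = {2, 4}  B4 = {1, 4}  B5 = {1, 7}  B6 = {7, 9}  B7 = {8, 9}  B8 = {5, 8}
Tree: B1–B2, B2–B3, B3–B4, B4–B5, B5–B6, B6–B7, B7–B8
Each bag holds 2 vertices, so the decomposition has width 1, which upper-bounds the treewidth. G has an edge, so its treewidth is at least 1. The upper and lower bounds meet at 1, so that is the treewidth.

1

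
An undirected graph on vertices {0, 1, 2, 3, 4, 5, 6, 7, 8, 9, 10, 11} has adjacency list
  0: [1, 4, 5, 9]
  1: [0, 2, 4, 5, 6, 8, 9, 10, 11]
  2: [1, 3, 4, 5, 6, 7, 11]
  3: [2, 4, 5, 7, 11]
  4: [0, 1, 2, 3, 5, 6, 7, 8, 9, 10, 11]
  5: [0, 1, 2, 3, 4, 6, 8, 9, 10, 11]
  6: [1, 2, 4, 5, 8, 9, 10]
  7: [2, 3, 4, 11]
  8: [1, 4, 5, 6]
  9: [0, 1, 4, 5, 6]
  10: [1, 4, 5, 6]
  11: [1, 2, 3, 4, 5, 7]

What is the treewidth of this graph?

A width-4 tree decomposition is:
Bags: B1 = {1, 4, 5, 6, 9}  B2 = {1, 4, 5, 6, 8}  B3 = {1, 2, 4, 5, 6}  B4 = {1, 2, 4, 5, 11}  B5 = {0, 1, 4, 5, 9}  B6 = {2, 3, 4, 5, 11}  B7 = {2, 3, 4, 7, 11}  B8 = {1, 4, 5, 6, 10}
Tree: B1–B2, B2–B3, B3–B4, B1–B5, B4–B6, B6–B7, B3–B8
Each bag holds 5 vertices, so the decomposition has width 4, which upper-bounds the treewidth. For the lower bound, the 5 vertices {0, 1, 4, 5, 9} are pairwise adjacent, and any tree decomposition puts a clique entirely inside one bag — forcing width ≥ 4. Hence tw(G) = 4 exactly.

4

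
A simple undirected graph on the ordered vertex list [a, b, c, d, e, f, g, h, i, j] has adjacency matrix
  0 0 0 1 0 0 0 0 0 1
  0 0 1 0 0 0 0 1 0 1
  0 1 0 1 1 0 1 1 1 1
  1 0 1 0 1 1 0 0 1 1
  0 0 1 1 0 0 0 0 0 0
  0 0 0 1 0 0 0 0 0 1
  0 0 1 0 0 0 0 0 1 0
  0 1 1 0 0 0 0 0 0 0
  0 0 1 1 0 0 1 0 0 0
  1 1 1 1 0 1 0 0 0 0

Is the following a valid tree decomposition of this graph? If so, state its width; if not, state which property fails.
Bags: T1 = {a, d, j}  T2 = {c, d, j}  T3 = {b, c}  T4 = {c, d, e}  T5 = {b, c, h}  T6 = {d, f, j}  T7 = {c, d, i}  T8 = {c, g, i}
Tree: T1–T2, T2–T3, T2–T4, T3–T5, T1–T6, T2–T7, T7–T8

A tree decomposition must satisfy three properties: every vertex lies in some bag; for every edge, both endpoints lie together in some bag; and for every vertex, the bags containing it form a connected subtree. Here edge (j,b) lies in no bag, so the decomposition is invalid.

No — edge (j,b) lies in no bag.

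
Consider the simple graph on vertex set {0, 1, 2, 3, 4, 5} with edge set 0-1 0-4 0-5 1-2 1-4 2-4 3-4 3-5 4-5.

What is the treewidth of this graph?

2

A width-2 tree decomposition is:
Bags: B1 = {0, 1, 4}  B2 = {1, 2, 4}  B3 = {0, 4, 5}  B4 = {3, 4, 5}
Tree: B1–B2, B1–B3, B3–B4
Every bag has size at most 3, so the width is 3 − 1 = 2 and tw(G) ≤ 2. Conversely, {0, 1, 4} is a clique of size 3, and the vertices of any clique must share a bag in every tree decomposition; so some bag has ≥ 3 vertices and tw(G) ≥ 2. Hence tw(G) = 2 exactly.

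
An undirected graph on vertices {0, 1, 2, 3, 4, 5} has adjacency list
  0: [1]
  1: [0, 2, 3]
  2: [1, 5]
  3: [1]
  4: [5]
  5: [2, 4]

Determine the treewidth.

1

A width-1 tree decomposition is:
Bags: B1 = {2, 5}  B2 = {1, 2}  B3 = {1, 3}  B4 = {0, 1}  B5 = {4, 5}
Tree: B1–B2, B2–B3, B3–B4, B1–B5
Each bag holds 2 vertices, so the decomposition has width 1, which upper-bounds the treewidth. G has an edge, so its treewidth is at least 1. Combining the bounds, tw(G) = 1.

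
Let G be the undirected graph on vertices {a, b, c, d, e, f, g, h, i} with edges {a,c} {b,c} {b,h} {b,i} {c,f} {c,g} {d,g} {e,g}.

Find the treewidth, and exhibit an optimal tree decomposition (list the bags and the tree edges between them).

Each bag holds 2 vertices, so the decomposition has width 1, which upper-bounds the treewidth. Any graph with an edge has treewidth ≥ 1, and G has the edge g–c. Hence tw(G) = 1 exactly.

Treewidth 1.
One such decomposition:
Bags: B1 = {c, g}  B2 = {c, f}  B3 = {e, g}  B4 = {b, c}  B5 = {b, i}  B6 = {a, c}  B7 = {d, g}  B8 = {b, h}
Tree: B1–B2, B1–B3, B1–B4, B4–B5, B4–B6, B3–B7, B5–B8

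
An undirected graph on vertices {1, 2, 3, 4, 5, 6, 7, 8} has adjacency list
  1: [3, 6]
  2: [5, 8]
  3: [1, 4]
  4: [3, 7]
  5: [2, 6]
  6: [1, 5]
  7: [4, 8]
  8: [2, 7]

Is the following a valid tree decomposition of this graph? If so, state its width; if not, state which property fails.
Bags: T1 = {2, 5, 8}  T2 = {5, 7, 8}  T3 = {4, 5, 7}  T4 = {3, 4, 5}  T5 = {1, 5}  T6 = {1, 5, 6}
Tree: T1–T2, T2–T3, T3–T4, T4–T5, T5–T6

A tree decomposition must satisfy three properties: every vertex lies in some bag; for every edge, both endpoints lie together in some bag; and for every vertex, the bags containing it form a connected subtree. Here edge (3,1) lies in no bag, so the decomposition is invalid.

No — edge (3,1) lies in no bag.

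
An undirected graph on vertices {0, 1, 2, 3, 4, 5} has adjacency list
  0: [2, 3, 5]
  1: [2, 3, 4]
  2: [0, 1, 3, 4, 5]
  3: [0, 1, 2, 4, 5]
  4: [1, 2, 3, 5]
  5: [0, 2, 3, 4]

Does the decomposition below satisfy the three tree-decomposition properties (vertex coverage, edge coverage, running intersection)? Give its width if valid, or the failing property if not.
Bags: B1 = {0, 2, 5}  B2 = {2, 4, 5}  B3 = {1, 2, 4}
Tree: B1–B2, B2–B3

No — vertex 3 appears in no bag.

A tree decomposition must satisfy three properties: every vertex lies in some bag; for every edge, both endpoints lie together in some bag; and for every vertex, the bags containing it form a connected subtree. Here vertex 3 appears in no bag, so the decomposition is invalid.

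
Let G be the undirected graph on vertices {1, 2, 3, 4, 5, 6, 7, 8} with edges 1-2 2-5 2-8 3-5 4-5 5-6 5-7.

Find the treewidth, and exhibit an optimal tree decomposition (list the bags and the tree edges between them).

Treewidth 1.
One optimal decomposition is:
Bags: B1 = {2, 5}  B2 = {3, 5}  B3 = {5, 6}  B4 = {1, 2}  B5 = {4, 5}  B6 = {5, 7}  B7 = {2, 8}
Tree: B1–B2, B2–B3, B1–B4, B3–B5, B1–B6, B4–B7

The largest bag has 2 vertices, giving width 1; this decomposition certifies tw(G) ≤ 1. Any graph with an edge has treewidth ≥ 1, and G has the edge 2–5. Hence tw(G) = 1 exactly.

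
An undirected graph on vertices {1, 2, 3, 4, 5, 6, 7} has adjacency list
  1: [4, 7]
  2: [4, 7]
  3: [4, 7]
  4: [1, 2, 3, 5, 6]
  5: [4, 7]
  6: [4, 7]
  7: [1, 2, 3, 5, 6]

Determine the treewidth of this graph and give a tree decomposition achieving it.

Treewidth 2.
One optimal decomposition is:
Bags: B1 = {2, 4, 7}  B2 = {4, 6, 7}  B3 = {3, 4, 7}  B4 = {4, 5, 7}  B5 = {1, 4, 7}
Tree: B1–B2, B2–B3, B3–B4, B4–B5

Each bag holds 3 vertices, so the decomposition has width 2, which upper-bounds the treewidth. For the lower bound, G contains the cycle 7–2–4–6–7, so G is not a forest; only forests have treewidth ≤ 1, hence tw(G) ≥ 2. Hence tw(G) = 2 exactly.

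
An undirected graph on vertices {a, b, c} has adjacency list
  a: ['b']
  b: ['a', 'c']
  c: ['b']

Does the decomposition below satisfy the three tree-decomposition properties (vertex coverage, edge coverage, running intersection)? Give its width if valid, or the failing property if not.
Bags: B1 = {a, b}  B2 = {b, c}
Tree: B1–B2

Yes; width 1.

Checking the three conditions: (i) the bags cover all of {a, b, c}; (ii) for each edge, some bag contains both endpoints; (iii) the bags containing any fixed vertex form a subtree. All hold, so the decomposition is valid with width 2 − 1 = 1.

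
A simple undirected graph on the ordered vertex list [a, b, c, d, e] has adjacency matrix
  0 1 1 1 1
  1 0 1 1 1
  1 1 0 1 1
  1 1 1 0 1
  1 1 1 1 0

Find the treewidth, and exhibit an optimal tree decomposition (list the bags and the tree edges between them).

With just one bag of size 5, the width is 5 − 1 = 4, so tw(G) ≤ 4. Conversely, {a, b, c, d, e} is a clique of size 5, and the vertices of any clique must share a bag in every tree decomposition; so some bag has ≥ 5 vertices and tw(G) ≥ 4. Combining the bounds, tw(G) = 4.

Treewidth 4.
One such decomposition:
Bags: B1 = {a, b, c, d, e}
Tree: (single bag)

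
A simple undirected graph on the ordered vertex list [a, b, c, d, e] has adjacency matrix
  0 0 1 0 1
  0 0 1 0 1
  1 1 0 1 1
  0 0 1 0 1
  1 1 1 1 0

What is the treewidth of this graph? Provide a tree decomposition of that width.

Each bag holds 3 vertices, so the decomposition has width 2, which upper-bounds the treewidth. On the other hand G contains the 3-clique {c, d, e}. A clique must lie in a single bag of any decomposition, so no decomposition can have width below 2. Therefore the treewidth is 2.

Treewidth 2.
One optimal decomposition is:
Bags: B1 = {c, d, e}  B2 = {b, c, e}  B3 = {a, c, e}
Tree: B1–B2, B1–B3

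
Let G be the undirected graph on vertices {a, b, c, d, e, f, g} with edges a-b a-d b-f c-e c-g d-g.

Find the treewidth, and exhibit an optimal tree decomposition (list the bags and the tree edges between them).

The largest bag has 2 vertices, giving width 1; this decomposition certifies tw(G) ≤ 1. Any graph with an edge has treewidth ≥ 1, and G has the edge f–b. Therefore the treewidth is 1.

Treewidth 1.
One such decomposition:
Bags: B1 = {b, f}  B2 = {a, b}  B3 = {a, d}  B4 = {d, g}  B5 = {c, g}  B6 = {c, e}
Tree: B1–B2, B2–B3, B3–B4, B4–B5, B5–B6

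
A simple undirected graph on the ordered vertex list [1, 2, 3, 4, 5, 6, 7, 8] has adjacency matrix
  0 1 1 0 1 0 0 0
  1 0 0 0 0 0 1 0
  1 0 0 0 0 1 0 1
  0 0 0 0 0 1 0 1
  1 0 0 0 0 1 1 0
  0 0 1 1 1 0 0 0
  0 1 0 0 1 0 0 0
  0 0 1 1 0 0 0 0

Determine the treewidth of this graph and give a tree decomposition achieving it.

Treewidth 2.
One such decomposition:
Bags: B1 = {1, 2, 7}  B2 = {1, 5, 7}  B3 = {1, 3, 5}  B4 = {3, 5, 6}  B5 = {3, 6, 8}  B6 = {4, 6, 8}
Tree: B1–B2, B2–B3, B3–B4, B4–B5, B5–B6

Each bag holds 3 vertices, so the decomposition has width 2, which upper-bounds the treewidth. Since 2–7–5–1–2 is a cycle in G, G is not acyclic. Forests are exactly the graphs of treewidth ≤ 1, so tw(G) ≥ 2. Combining the bounds, tw(G) = 2.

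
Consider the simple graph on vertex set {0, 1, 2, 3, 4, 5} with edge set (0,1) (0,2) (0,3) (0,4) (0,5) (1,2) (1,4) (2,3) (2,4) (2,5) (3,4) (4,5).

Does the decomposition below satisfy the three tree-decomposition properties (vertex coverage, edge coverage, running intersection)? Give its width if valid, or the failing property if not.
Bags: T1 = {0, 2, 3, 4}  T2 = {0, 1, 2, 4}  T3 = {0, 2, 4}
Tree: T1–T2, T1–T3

A tree decomposition must satisfy three properties: every vertex lies in some bag; for every edge, both endpoints lie together in some bag; and for every vertex, the bags containing it form a connected subtree. Here vertex 5 appears in no bag, so the decomposition is invalid.

No — vertex 5 appears in no bag.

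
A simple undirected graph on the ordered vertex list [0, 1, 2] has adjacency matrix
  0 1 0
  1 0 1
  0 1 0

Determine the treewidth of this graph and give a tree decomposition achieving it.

Each bag holds 2 vertices, so the decomposition has width 1, which upper-bounds the treewidth. G has an edge, so its treewidth is at least 1. Combining the bounds, tw(G) = 1.

Treewidth 1.
One such decomposition:
Bags: B1 = {0, 1}  B2 = {1, 2}
Tree: B1–B2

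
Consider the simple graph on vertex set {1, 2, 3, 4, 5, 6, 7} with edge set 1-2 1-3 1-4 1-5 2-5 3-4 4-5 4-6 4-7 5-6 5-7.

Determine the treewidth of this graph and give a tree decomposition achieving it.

Treewidth 2.
One such decomposition:
Bags: B1 = {4, 5, 6}  B2 = {1, 4, 5}  B3 = {4, 5, 7}  B4 = {1, 3, 4}  B5 = {1, 2, 5}
Tree: B1–B2, B2–B3, B2–B4, B2–B5

Every bag has size at most 3, so the width is 3 − 1 = 2 and tw(G) ≤ 2. On the other hand G contains the 3-clique {1, 2, 5}. A clique must lie in a single bag of any decomposition, so no decomposition can have width below 2. Combining the bounds, tw(G) = 2.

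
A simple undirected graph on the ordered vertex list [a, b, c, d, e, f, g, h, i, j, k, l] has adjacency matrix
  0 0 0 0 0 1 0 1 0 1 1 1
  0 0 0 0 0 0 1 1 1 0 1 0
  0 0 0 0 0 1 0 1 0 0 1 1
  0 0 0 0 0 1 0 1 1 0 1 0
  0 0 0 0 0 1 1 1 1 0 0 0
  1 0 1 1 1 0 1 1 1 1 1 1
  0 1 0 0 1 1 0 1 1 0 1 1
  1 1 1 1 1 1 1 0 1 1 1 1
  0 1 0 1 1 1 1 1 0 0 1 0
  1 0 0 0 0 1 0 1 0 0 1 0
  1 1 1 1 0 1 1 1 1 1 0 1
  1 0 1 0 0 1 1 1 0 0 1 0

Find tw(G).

4

A width-4 tree decomposition is:
Bags: B1 = {b, g, h, i, k}  B2 = {f, g, h, i, k}  B3 = {f, g, h, k, l}  B4 = {c, f, h, k, l}  B5 = {d, f, h, i, k}  B6 = {e, f, g, h, i}  B7 = {a, f, h, k, l}  B8 = {a, f, h, j, k}
Tree: B1–B2, B2–B3, B3–B4, B2–B5, B2–B6, B3–B7, B7–B8
Each bag holds 5 vertices, so the decomposition has width 4, which upper-bounds the treewidth. Conversely, {e, f, g, h, i} is a clique of size 5, and the vertices of any clique must share a bag in every tree decomposition; so some bag has ≥ 5 vertices and tw(G) ≥ 4. Hence tw(G) = 4 exactly.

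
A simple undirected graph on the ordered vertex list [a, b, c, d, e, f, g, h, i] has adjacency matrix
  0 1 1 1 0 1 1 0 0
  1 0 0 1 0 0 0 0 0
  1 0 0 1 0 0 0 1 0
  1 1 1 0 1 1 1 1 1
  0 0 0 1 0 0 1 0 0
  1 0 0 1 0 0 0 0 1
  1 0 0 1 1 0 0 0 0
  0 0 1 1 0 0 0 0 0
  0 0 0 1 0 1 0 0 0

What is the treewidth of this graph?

2

A width-2 tree decomposition is:
Bags: B1 = {a, d, g}  B2 = {a, c, d}  B3 = {a, b, d}  B4 = {d, e, g}  B5 = {a, d, f}  B6 = {c, d, h}  B7 = {d, f, i}
Tree: B1–B2, B1–B3, B1–B4, B3–B5, B2–B6, B5–B7
The largest bag has 3 vertices, giving width 2; this decomposition certifies tw(G) ≤ 2. Conversely, {d, e, g} is a clique of size 3, and the vertices of any clique must share a bag in every tree decomposition; so some bag has ≥ 3 vertices and tw(G) ≥ 2. Combining the bounds, tw(G) = 2.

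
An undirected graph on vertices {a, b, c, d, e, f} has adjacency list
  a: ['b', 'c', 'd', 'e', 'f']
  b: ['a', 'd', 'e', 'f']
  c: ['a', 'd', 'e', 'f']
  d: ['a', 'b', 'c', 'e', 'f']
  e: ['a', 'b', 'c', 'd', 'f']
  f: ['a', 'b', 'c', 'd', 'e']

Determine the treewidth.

A width-4 tree decomposition is:
Bags: B1 = {a, c, d, e, f}  B2 = {a, b, d, e, f}
Tree: B1–B2
Each bag holds 5 vertices, so the decomposition has width 4, which upper-bounds the treewidth. For the lower bound, the 5 vertices {a, c, d, e, f} are pairwise adjacent, and any tree decomposition puts a clique entirely inside one bag — forcing width ≥ 4. Hence tw(G) = 4 exactly.

4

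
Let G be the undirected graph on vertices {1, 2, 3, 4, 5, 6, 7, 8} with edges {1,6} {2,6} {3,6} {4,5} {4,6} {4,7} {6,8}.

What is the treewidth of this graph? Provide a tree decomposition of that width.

Every bag has size at most 2, so the width is 2 − 1 = 1 and tw(G) ≤ 1. Since G has at least one edge (e.g. 3–6), it is not an edgeless graph, so tw(G) ≥ 1. Combining the bounds, tw(G) = 1.

Treewidth 1.
One optimal decomposition is:
Bags: B1 = {3, 6}  B2 = {1, 6}  B3 = {4, 6}  B4 = {6, 8}  B5 = {4, 7}  B6 = {4, 5}  B7 = {2, 6}
Tree: B1–B2, B1–B3, B3–B4, B3–B5, B5–B6, B3–B7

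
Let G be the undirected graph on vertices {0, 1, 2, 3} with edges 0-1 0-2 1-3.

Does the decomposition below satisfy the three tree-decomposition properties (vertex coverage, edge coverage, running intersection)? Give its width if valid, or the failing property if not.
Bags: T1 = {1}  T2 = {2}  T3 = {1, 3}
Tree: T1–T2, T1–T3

A tree decomposition must satisfy three properties: every vertex lies in some bag; for every edge, both endpoints lie together in some bag; and for every vertex, the bags containing it form a connected subtree. Here vertex 0 appears in no bag, so the decomposition is invalid.

No — vertex 0 appears in no bag.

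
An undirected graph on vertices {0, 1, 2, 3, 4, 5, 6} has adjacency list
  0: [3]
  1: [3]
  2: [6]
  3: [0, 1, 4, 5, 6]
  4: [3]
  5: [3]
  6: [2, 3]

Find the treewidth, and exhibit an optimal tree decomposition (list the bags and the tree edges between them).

The largest bag has 2 vertices, giving width 1; this decomposition certifies tw(G) ≤ 1. Since G has at least one edge (e.g. 3–0), it is not an edgeless graph, so tw(G) ≥ 1. The upper and lower bounds meet at 1, so that is the treewidth.

Treewidth 1.
One such decomposition:
Bags: B1 = {0, 3}  B2 = {3, 5}  B3 = {1, 3}  B4 = {3, 6}  B5 = {3, 4}  B6 = {2, 6}
Tree: B1–B2, B2–B3, B1–B4, B4–B5, B4–B6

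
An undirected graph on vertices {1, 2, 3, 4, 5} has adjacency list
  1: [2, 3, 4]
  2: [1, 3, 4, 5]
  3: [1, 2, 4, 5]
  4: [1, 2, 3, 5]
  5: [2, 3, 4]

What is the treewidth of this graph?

3

A width-3 tree decomposition is:
Bags: B1 = {1, 2, 3, 4}  B2 = {2, 3, 4, 5}
Tree: B1–B2
The largest bag has 4 vertices, giving width 3; this decomposition certifies tw(G) ≤ 3. On the other hand G contains the 4-clique {1, 2, 3, 4}. A clique must lie in a single bag of any decomposition, so no decomposition can have width below 3. The upper and lower bounds meet at 3, so that is the treewidth.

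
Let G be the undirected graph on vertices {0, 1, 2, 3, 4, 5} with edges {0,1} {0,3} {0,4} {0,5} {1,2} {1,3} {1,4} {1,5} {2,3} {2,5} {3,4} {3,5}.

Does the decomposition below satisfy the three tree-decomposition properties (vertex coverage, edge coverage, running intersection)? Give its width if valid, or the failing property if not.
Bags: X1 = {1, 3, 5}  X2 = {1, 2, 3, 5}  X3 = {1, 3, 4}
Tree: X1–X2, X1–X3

No — vertex 0 appears in no bag.

A tree decomposition must satisfy three properties: every vertex lies in some bag; for every edge, both endpoints lie together in some bag; and for every vertex, the bags containing it form a connected subtree. Here vertex 0 appears in no bag, so the decomposition is invalid.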